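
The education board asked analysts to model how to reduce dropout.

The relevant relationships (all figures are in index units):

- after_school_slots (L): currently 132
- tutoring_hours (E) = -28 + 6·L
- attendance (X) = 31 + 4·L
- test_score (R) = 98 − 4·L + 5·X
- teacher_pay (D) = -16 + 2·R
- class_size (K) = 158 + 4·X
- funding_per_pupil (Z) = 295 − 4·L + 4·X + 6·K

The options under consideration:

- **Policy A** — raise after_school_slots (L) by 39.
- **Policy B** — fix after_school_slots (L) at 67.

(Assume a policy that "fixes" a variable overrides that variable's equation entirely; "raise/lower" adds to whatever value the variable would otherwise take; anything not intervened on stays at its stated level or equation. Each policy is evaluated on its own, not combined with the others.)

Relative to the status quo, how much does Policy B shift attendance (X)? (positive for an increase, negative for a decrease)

Baseline:
  L = 132
  X = 31 + 4·132 = 559
Policy B (L := 67):
  L = 67
  X = 31 + 4·67 = 299
Change in X: 299 − 559 = -260

-260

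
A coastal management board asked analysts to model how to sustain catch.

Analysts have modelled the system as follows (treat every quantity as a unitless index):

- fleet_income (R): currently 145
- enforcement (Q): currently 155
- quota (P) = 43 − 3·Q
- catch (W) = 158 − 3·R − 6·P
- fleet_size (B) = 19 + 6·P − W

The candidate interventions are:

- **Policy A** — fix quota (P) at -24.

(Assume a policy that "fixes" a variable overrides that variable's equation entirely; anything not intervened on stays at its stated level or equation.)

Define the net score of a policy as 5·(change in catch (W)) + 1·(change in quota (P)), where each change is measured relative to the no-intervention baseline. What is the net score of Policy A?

-11542

Baseline:
  R = 145
  Q = 155
  P = 43 − 3·155 = -422
  W = 158 − 3·145 − 6·(-422) = 2255
Policy A (P := -24):
  R = 145
  Q = 155
  P = -24
  W = 158 − 3·145 − 6·(-24) = -133
ΔW = -133 − 2255 = -2388; ΔP = -24 − (-422) = 398
Score = 5·(-2388) + 1·398 = -11542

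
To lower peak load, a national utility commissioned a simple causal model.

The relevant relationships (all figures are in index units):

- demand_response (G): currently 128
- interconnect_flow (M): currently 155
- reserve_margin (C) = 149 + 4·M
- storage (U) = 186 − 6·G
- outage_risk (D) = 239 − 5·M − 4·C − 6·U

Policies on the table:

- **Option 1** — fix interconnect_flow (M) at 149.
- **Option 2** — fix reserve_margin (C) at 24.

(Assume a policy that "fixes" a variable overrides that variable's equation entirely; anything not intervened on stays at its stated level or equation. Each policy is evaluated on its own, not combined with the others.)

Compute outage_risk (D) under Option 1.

Option 1 (M := 149):
  G = 128
  M = 149
  C = 149 + 4·149 = 745
  U = 186 − 6·128 = -582
  D = 239 − 5·149 − 4·745 − 6·(-582) = 6

6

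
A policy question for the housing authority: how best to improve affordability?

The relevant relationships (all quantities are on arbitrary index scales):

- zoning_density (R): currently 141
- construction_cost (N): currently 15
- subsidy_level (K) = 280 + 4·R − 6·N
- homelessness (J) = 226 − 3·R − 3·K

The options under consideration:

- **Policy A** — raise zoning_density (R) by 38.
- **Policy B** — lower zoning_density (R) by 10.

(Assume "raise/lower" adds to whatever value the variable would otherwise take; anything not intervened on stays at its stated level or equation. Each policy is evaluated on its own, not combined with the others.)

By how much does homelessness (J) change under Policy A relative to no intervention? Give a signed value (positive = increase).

-570

Baseline:
  R = 141
  N = 15
  K = 280 + 4·141 − 6·15 = 754
  J = 226 − 3·141 − 3·754 = -2459
Policy A (R + 38):
  R = 141 + 38 = 179
  N = 15
  K = 280 + 4·179 − 6·15 = 906
  J = 226 − 3·179 − 3·906 = -3029
Change in J: -3029 − (-2459) = -570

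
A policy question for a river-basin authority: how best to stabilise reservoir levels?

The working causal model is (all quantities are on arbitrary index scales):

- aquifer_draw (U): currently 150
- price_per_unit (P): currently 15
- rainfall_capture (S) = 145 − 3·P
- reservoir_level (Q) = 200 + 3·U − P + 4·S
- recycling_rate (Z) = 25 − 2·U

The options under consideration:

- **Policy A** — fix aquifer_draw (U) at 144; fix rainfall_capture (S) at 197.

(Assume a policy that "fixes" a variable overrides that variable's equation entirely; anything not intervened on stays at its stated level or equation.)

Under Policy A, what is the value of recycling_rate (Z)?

-263

Policy A (U := 144, S := 197):
  U = 144
  Z = 25 − 2·144 = -263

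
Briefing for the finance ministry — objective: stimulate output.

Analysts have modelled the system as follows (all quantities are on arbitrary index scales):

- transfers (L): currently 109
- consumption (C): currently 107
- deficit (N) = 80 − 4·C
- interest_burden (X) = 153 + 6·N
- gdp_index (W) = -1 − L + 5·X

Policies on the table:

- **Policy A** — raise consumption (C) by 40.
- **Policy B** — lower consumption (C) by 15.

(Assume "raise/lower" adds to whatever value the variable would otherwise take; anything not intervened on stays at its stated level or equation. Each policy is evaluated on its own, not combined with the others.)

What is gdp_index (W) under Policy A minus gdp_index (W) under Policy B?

Policy A (C + 40):
  L = 109
  C = 107 + 40 = 147
  N = 80 − 4·147 = -508
  X = 153 + 6·(-508) = -2895
  W = -1 − 109 + 5·(-2895) = -14585
Policy B (C − 15):
  L = 109
  C = 107 − 15 = 92
  N = 80 − 4·92 = -288
  X = 153 + 6·(-288) = -1575
  W = -1 − 109 + 5·(-1575) = -7985
W: -14585 − (-7985) = -6600

-6600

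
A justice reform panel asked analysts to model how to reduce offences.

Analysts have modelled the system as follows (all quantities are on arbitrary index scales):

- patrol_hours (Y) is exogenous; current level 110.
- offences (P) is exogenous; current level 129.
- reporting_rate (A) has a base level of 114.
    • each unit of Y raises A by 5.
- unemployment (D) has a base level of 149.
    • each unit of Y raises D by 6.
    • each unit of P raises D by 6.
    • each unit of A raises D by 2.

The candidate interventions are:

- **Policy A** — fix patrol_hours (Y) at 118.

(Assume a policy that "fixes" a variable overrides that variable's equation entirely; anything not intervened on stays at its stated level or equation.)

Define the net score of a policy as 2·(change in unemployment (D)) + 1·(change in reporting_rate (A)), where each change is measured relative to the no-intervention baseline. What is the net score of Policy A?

Baseline:
  Y = 110
  P = 129
  A = 114 + 5·110 = 664
  D = 149 + 6·110 + 6·129 + 2·664 = 2911
Policy A (Y := 118):
  Y = 118
  P = 129
  A = 114 + 5·118 = 704
  D = 149 + 6·118 + 6·129 + 2·704 = 3039
ΔD = 3039 − 2911 = 128; ΔA = 704 − 664 = 40
Score = 2·128 + 1·40 = 296

296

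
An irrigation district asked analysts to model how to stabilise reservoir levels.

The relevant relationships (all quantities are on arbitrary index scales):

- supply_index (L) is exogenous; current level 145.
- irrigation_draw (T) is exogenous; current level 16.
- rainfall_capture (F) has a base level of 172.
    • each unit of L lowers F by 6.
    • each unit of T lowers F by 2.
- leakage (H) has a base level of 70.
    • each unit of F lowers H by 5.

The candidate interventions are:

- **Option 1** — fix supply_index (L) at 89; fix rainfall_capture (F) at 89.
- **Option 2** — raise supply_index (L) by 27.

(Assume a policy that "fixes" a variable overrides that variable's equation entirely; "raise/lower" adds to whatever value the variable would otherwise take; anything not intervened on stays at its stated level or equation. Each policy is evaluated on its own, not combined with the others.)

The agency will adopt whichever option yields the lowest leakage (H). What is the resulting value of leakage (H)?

-375

Option 1 (L := 89, F := 89):
  L = 89
  T = 16
  F = 89
  H = 70 − 5·89 = -375
Option 2 (L + 27):
  L = 145 + 27 = 172
  T = 16
  F = 172 − 6·172 − 2·16 = -892
  H = 70 − 5·(-892) = 4530
Comparing — Option 1: H=-375, Option 2: H=4530. Lowest is -375 (Option 1).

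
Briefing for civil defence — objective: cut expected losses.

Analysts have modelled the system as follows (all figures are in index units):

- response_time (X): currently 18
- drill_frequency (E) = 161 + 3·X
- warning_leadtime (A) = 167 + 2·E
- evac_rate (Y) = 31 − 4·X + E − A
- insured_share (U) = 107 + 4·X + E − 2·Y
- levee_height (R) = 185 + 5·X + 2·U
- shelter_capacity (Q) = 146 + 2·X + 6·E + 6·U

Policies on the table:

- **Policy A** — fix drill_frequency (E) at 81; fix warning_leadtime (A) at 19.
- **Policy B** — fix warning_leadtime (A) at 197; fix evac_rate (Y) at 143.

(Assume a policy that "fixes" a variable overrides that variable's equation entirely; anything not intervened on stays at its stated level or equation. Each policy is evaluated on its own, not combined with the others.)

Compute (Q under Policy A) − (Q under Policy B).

Policy A (E := 81, A := 19):
  X = 18
  E = 81
  A = 19
  Y = 31 − 4·18 + 81 − 19 = 21
  U = 107 + 4·18 + 81 − 2·21 = 218
  Q = 146 + 2·18 + 6·81 + 6·218 = 1976
Policy B (A := 197, Y := 143):
  X = 18
  E = 161 + 3·18 = 215
  A = 197
  Y = 143
  U = 107 + 4·18 + 215 − 2·143 = 108
  Q = 146 + 2·18 + 6·215 + 6·108 = 2120
Q: 1976 − 2120 = -144

-144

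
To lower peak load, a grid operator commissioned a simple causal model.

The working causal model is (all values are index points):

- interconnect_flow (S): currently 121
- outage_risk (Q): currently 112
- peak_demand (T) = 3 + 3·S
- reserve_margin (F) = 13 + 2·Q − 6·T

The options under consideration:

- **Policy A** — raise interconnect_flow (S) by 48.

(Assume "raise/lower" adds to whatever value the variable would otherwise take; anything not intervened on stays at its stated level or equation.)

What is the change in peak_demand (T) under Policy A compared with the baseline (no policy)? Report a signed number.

Baseline:
  S = 121
  T = 3 + 3·121 = 366
Policy A (S + 48):
  S = 121 + 48 = 169
  T = 3 + 3·169 = 510
Change in T: 510 − 366 = 144

144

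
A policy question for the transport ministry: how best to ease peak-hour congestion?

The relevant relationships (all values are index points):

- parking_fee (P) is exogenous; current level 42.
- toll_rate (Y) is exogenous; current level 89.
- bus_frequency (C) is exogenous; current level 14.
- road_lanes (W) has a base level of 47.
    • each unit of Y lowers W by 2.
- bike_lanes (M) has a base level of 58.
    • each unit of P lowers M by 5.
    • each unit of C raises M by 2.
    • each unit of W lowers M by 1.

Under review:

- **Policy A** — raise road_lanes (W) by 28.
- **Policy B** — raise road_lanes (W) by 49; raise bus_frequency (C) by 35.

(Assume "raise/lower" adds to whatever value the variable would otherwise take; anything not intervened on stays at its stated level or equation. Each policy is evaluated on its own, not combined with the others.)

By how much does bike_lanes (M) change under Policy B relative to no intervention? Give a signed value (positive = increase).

Baseline:
  P = 42
  Y = 89
  C = 14
  W = 47 − 2·89 = -131
  M = 58 − 5·42 + 2·14 − (-131) = 7
Policy B (W + 49, C + 35):
  P = 42
  Y = 89
  C = 14 + 35 = 49
  W = 47 − 2·89 (+49 from intervention) = -82
  M = 58 − 5·42 + 2·49 − (-82) = 28
Change in M: 28 − 7 = 21

21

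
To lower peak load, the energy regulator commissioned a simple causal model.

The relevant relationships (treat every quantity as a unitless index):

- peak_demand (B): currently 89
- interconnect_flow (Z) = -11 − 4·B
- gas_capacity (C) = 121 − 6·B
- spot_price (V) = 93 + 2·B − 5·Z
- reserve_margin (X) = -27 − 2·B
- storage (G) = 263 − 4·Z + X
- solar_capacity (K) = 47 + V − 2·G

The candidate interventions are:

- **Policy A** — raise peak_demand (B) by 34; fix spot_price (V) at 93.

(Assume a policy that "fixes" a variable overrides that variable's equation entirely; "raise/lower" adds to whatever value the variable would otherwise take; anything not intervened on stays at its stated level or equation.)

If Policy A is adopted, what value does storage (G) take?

Policy A (B + 34, V := 93):
  B = 89 + 34 = 123
  Z = -11 − 4·123 = -503
  X = -27 − 2·123 = -273
  G = 263 − 4·(-503) + (-273) = 2002

2002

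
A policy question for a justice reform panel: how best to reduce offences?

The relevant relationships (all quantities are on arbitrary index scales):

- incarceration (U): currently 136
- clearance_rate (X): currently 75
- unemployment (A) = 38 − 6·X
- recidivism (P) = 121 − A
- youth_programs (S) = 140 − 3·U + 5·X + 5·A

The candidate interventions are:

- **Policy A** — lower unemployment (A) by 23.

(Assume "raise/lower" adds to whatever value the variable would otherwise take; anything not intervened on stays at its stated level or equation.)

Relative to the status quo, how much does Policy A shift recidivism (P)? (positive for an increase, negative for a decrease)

Baseline:
  X = 75
  A = 38 − 6·75 = -412
  P = 121 − (-412) = 533
Policy A (A − 23):
  X = 75
  A = 38 − 6·75 (−23 from intervention) = -435
  P = 121 − (-435) = 556
Change in P: 556 − 533 = 23

23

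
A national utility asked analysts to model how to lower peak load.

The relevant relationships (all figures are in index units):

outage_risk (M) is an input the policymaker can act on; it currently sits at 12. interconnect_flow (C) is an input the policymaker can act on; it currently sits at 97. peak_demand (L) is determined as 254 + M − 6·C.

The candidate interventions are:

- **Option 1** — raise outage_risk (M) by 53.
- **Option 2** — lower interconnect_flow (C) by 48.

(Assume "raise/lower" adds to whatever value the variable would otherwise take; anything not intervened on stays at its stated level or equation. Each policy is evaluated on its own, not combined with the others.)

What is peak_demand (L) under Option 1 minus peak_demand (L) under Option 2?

-235

Option 1 (M + 53):
  M = 12 + 53 = 65
  C = 97
  L = 254 + 65 − 6·97 = -263
Option 2 (C − 48):
  M = 12
  C = 97 − 48 = 49
  L = 254 + 12 − 6·49 = -28
L: -263 − (-28) = -235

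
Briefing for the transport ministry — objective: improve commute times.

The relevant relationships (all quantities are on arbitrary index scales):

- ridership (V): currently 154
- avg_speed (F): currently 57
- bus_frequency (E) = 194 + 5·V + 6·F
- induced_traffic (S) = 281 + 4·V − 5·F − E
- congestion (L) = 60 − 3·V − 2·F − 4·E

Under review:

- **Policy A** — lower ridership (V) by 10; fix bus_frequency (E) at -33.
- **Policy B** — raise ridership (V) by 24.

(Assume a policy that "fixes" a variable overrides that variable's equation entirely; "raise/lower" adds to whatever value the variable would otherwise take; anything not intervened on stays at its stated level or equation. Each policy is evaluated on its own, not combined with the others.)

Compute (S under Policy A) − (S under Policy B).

Policy A (V − 10, E := -33):
  V = 154 − 10 = 144
  F = 57
  E = -33
  S = 281 + 4·144 − 5·57 − (-33) = 605
Policy B (V + 24):
  V = 154 + 24 = 178
  F = 57
  E = 194 + 5·178 + 6·57 = 1426
  S = 281 + 4·178 − 5·57 − 1426 = -718
S: 605 − (-718) = 1323

1323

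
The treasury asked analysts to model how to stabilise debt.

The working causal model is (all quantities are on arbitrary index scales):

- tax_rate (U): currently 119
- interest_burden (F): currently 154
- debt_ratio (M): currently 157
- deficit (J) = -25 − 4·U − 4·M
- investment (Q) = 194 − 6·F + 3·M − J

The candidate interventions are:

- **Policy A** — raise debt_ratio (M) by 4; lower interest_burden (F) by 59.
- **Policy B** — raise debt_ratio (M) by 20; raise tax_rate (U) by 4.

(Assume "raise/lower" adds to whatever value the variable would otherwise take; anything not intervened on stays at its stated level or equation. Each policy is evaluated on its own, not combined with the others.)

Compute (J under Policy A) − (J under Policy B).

80

Policy A (M + 4, F − 59):
  U = 119
  M = 157 + 4 = 161
  J = -25 − 4·119 − 4·161 = -1145
Policy B (M + 20, U + 4):
  U = 119 + 4 = 123
  M = 157 + 20 = 177
  J = -25 − 4·123 − 4·177 = -1225
J: -1145 − (-1225) = 80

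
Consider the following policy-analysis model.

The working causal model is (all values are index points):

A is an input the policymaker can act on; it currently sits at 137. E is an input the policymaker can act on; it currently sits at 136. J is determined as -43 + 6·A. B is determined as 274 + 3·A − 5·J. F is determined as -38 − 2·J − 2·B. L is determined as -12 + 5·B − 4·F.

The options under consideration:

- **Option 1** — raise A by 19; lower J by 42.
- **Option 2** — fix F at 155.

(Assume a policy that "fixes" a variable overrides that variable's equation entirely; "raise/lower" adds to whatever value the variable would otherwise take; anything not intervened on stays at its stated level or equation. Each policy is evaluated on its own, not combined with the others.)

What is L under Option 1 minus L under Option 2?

-22039

Option 1 (A + 19, J − 42):
  A = 137 + 19 = 156
  J = -43 + 6·156 (−42 from intervention) = 851
  B = 274 + 3·156 − 5·851 = -3513
  F = -38 − 2·851 − 2·(-3513) = 5286
  L = -12 + 5·(-3513) − 4·5286 = -38721
Option 2 (F := 155):
  A = 137
  J = -43 + 6·137 = 779
  B = 274 + 3·137 − 5·779 = -3210
  F = 155
  L = -12 + 5·(-3210) − 4·155 = -16682
L: -38721 − (-16682) = -22039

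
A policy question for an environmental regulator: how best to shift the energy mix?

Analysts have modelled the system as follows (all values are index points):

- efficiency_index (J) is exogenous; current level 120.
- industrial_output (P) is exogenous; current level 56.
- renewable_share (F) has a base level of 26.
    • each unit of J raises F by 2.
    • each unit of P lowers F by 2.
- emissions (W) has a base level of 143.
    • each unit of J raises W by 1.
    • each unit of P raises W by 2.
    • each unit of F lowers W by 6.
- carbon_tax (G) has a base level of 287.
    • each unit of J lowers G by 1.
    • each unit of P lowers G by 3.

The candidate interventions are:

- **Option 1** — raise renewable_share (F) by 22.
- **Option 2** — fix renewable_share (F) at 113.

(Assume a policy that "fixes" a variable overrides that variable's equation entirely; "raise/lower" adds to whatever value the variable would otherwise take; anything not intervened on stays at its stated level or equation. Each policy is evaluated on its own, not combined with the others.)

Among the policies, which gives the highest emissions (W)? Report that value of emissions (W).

Option 1 (F + 22):
  J = 120
  P = 56
  F = 26 + 2·120 − 2·56 (+22 from intervention) = 176
  W = 143 + 120 + 2·56 − 6·176 = -681
Option 2 (F := 113):
  J = 120
  P = 56
  F = 113
  W = 143 + 120 + 2·56 − 6·113 = -303
Comparing — Option 1: W=-681, Option 2: W=-303. Highest is -303 (Option 2).

-303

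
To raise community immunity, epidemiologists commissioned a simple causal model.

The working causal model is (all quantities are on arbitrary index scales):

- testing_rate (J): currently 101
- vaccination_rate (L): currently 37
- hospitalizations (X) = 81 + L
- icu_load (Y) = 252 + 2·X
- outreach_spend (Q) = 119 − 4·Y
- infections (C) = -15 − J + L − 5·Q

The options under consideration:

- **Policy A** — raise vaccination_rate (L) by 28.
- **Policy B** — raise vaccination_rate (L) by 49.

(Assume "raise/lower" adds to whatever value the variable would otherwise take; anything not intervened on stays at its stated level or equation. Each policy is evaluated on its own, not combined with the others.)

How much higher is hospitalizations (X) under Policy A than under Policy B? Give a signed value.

-21

Policy A (L + 28):
  L = 37 + 28 = 65
  X = 81 + 65 = 146
Policy B (L + 49):
  L = 37 + 49 = 86
  X = 81 + 86 = 167
X: 146 − 167 = -21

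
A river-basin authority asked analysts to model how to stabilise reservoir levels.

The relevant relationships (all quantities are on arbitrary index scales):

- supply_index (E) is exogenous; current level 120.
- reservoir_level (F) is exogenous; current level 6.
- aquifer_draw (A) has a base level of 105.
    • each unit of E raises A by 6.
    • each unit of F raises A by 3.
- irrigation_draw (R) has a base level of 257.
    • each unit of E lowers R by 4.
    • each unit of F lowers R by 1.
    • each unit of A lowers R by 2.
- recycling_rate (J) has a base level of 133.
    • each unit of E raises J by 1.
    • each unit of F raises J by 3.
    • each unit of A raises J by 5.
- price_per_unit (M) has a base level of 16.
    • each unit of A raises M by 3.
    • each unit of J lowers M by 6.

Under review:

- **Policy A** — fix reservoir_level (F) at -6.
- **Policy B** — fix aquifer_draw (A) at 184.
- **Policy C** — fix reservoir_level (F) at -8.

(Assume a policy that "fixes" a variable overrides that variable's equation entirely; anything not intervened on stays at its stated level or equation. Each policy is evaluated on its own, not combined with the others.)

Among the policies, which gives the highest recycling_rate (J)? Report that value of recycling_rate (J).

4270

Policy A (F := -6):
  E = 120
  F = -6
  A = 105 + 6·120 + 3·(-6) = 807
  J = 133 + 120 + 3·(-6) + 5·807 = 4270
Policy B (A := 184):
  E = 120
  F = 6
  A = 184
  J = 133 + 120 + 3·6 + 5·184 = 1191
Policy C (F := -8):
  E = 120
  F = -8
  A = 105 + 6·120 + 3·(-8) = 801
  J = 133 + 120 + 3·(-8) + 5·801 = 4234
Comparing — Policy A: J=4270, Policy B: J=1191, Policy C: J=4234. Highest is 4270 (Policy A).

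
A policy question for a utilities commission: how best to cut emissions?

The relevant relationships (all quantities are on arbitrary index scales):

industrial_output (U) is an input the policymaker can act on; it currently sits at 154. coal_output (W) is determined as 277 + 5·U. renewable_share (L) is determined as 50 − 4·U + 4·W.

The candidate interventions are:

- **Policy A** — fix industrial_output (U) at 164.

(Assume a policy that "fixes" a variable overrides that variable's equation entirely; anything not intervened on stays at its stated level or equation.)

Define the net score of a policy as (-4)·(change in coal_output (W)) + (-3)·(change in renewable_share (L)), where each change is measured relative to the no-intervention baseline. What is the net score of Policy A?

Baseline:
  U = 154
  W = 277 + 5·154 = 1047
  L = 50 − 4·154 + 4·1047 = 3622
Policy A (U := 164):
  U = 164
  W = 277 + 5·164 = 1097
  L = 50 − 4·164 + 4·1097 = 3782
ΔW = 1097 − 1047 = 50; ΔL = 3782 − 3622 = 160
Score = (-4)·50 + (-3)·160 = -680

-680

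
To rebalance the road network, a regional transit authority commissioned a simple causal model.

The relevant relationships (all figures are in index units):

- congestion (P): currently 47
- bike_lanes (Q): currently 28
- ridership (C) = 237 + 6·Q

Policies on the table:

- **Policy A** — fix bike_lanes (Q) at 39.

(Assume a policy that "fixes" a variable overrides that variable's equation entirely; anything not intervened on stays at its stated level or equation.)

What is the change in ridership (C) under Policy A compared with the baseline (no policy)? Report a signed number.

66

Baseline:
  Q = 28
  C = 237 + 6·28 = 405
Policy A (Q := 39):
  Q = 39
  C = 237 + 6·39 = 471
Change in C: 471 − 405 = 66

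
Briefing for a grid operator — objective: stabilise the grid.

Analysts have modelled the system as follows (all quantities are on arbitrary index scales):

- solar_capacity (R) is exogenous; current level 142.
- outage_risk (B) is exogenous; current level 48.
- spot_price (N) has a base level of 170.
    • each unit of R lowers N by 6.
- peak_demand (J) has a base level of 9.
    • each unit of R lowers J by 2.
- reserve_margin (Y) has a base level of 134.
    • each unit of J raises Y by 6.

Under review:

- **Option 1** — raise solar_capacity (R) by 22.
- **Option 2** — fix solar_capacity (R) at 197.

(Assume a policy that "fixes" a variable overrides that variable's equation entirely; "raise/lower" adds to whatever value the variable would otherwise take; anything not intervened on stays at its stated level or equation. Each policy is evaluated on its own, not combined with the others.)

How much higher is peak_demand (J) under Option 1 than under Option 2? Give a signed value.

66

Option 1 (R + 22):
  R = 142 + 22 = 164
  J = 9 − 2·164 = -319
Option 2 (R := 197):
  R = 197
  J = 9 − 2·197 = -385
J: -319 − (-385) = 66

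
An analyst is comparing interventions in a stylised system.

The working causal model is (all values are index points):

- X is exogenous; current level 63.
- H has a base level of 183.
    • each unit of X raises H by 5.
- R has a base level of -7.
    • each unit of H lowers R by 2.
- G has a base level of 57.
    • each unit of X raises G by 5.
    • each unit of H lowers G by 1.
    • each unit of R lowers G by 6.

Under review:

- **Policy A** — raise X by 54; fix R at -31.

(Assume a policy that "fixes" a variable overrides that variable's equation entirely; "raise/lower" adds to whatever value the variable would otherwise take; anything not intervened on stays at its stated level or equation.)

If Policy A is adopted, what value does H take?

Policy A (X + 54, R := -31):
  X = 63 + 54 = 117
  H = 183 + 5·117 = 768

768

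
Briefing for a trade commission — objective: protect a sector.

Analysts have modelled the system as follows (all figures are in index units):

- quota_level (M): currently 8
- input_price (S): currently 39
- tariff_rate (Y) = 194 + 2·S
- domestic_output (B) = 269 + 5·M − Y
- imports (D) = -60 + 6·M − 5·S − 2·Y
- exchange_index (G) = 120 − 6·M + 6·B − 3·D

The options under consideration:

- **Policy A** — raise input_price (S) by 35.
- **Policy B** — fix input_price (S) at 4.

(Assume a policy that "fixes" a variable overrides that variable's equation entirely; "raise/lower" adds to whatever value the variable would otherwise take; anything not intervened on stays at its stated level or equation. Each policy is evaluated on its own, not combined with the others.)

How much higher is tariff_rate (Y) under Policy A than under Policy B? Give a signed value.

140

Policy A (S + 35):
  S = 39 + 35 = 74
  Y = 194 + 2·74 = 342
Policy B (S := 4):
  S = 4
  Y = 194 + 2·4 = 202
Y: 342 − 202 = 140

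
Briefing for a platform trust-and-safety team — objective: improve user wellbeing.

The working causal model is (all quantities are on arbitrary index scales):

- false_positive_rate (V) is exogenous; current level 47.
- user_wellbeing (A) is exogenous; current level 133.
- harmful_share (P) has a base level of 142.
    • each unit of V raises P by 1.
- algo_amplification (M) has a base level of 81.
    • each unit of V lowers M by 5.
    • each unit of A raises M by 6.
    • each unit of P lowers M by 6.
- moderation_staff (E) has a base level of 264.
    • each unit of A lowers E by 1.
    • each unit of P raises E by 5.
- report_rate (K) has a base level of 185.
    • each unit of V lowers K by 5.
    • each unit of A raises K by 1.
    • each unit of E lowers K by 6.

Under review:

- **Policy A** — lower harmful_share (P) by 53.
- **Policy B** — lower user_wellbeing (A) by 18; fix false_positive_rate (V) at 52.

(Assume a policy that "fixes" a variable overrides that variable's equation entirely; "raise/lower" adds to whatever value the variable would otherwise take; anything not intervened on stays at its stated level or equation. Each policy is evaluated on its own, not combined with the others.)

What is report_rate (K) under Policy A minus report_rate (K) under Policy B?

1891

Policy A (P − 53):
  V = 47
  A = 133
  P = 142 + 47 (−53 from intervention) = 136
  E = 264 − 133 + 5·136 = 811
  K = 185 − 5·47 + 133 − 6·811 = -4783
Policy B (A − 18, V := 52):
  V = 52
  A = 133 − 18 = 115
  P = 142 + 52 = 194
  E = 264 − 115 + 5·194 = 1119
  K = 185 − 5·52 + 115 − 6·1119 = -6674
K: -4783 − (-6674) = 1891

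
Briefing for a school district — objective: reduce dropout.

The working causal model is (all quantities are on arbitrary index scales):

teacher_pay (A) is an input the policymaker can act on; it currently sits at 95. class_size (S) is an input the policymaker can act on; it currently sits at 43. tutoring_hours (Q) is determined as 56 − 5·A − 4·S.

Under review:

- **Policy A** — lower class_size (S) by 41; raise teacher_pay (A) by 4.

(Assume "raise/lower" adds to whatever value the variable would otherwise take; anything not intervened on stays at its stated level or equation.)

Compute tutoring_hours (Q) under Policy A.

-447

Policy A (S − 41, A + 4):
  A = 95 + 4 = 99
  S = 43 − 41 = 2
  Q = 56 − 5·99 − 4·2 = -447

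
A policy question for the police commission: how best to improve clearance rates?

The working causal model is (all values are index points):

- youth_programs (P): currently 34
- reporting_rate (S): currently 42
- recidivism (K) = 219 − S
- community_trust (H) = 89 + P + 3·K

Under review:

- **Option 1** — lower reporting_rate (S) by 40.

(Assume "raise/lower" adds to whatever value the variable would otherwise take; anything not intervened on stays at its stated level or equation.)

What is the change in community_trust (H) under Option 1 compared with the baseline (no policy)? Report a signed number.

Baseline:
  P = 34
  S = 42
  K = 219 − 42 = 177
  H = 89 + 34 + 3·177 = 654
Option 1 (S − 40):
  P = 34
  S = 42 − 40 = 2
  K = 219 − 2 = 217
  H = 89 + 34 + 3·217 = 774
Change in H: 774 − 654 = 120

120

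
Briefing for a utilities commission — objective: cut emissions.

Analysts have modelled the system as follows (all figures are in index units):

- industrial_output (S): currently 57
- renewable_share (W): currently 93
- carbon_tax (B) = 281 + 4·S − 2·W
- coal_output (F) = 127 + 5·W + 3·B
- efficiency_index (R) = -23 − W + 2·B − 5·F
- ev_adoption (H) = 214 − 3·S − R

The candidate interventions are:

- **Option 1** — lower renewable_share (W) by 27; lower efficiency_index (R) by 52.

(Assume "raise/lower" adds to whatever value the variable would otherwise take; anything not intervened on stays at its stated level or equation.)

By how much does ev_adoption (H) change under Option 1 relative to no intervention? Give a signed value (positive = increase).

52

Baseline:
  S = 57
  W = 93
  B = 281 + 4·57 − 2·93 = 323
  F = 127 + 5·93 + 3·323 = 1561
  R = -23 − 93 + 2·323 − 5·1561 = -7275
  H = 214 − 3·57 − (-7275) = 7318
Option 1 (W − 27, R − 52):
  S = 57
  W = 93 − 27 = 66
  B = 281 + 4·57 − 2·66 = 377
  F = 127 + 5·66 + 3·377 = 1588
  R = -23 − 66 + 2·377 − 5·1588 (−52 from intervention) = -7327
  H = 214 − 3·57 − (-7327) = 7370
Change in H: 7370 − 7318 = 52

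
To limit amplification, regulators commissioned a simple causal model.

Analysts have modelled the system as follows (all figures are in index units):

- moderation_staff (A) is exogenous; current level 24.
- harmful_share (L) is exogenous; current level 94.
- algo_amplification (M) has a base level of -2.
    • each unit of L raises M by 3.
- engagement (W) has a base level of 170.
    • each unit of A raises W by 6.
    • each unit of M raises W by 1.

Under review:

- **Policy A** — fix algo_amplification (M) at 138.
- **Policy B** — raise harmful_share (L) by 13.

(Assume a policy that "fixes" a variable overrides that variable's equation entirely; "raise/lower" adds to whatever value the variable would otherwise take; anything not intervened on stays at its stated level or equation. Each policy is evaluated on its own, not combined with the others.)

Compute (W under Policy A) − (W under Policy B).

-181

Policy A (M := 138):
  A = 24
  L = 94
  M = 138
  W = 170 + 6·24 + 138 = 452
Policy B (L + 13):
  A = 24
  L = 94 + 13 = 107
  M = -2 + 3·107 = 319
  W = 170 + 6·24 + 319 = 633
W: 452 − 633 = -181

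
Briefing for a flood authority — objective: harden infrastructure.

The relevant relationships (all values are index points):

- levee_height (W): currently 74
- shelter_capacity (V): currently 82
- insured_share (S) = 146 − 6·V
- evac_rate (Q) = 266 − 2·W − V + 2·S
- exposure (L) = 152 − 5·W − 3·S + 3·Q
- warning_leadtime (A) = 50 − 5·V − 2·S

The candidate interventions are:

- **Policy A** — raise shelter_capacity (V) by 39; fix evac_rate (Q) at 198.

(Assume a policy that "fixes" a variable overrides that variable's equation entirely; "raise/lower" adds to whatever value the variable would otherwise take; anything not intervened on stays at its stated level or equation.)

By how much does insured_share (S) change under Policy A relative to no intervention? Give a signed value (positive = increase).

Baseline:
  V = 82
  S = 146 − 6·82 = -346
Policy A (V + 39, Q := 198):
  V = 82 + 39 = 121
  S = 146 − 6·121 = -580
Change in S: -580 − (-346) = -234

-234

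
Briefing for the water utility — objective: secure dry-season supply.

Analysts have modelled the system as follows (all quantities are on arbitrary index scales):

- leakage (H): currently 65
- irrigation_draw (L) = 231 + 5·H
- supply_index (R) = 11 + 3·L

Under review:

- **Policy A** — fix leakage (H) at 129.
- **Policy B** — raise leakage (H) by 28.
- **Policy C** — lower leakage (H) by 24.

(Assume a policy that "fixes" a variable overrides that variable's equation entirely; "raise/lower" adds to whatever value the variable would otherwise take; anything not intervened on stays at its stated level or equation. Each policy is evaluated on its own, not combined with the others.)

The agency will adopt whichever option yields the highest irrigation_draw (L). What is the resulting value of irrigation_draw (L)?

Policy A (H := 129):
  H = 129
  L = 231 + 5·129 = 876
Policy B (H + 28):
  H = 65 + 28 = 93
  L = 231 + 5·93 = 696
Policy C (H − 24):
  H = 65 − 24 = 41
  L = 231 + 5·41 = 436
Comparing — Policy A: L=876, Policy B: L=696, Policy C: L=436. Highest is 876 (Policy A).

876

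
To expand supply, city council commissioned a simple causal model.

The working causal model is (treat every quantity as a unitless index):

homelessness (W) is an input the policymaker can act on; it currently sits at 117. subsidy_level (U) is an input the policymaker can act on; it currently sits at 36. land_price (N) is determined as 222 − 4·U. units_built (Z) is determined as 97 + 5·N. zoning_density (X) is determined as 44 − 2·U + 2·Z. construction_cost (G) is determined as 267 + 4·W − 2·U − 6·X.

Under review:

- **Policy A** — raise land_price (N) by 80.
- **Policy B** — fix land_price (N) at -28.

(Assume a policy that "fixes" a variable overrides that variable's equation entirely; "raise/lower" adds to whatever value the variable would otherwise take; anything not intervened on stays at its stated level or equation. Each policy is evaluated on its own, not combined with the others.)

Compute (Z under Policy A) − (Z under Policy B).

Policy A (N + 80):
  U = 36
  N = 222 − 4·36 (+80 from intervention) = 158
  Z = 97 + 5·158 = 887
Policy B (N := -28):
  U = 36
  N = -28
  Z = 97 + 5·(-28) = -43
Z: 887 − (-43) = 930

930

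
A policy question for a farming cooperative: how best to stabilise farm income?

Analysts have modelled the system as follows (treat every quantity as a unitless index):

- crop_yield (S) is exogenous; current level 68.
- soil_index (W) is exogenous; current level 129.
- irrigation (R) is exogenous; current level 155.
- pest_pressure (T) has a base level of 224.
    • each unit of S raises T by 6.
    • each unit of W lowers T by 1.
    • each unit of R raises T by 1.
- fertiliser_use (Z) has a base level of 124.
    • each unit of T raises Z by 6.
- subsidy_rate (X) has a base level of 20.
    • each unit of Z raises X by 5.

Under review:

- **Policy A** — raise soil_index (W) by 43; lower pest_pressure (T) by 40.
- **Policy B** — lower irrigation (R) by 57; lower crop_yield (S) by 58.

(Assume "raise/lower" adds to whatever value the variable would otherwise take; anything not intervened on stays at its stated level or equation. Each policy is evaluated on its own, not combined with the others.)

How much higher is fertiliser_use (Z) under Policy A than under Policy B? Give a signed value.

Policy A (W + 43, T − 40):
  S = 68
  W = 129 + 43 = 172
  R = 155
  T = 224 + 6·68 − 172 + 155 (−40 from intervention) = 575
  Z = 124 + 6·575 = 3574
Policy B (R − 57, S − 58):
  S = 68 − 58 = 10
  W = 129
  R = 155 − 57 = 98
  T = 224 + 6·10 − 129 + 98 = 253
  Z = 124 + 6·253 = 1642
Z: 3574 − 1642 = 1932

1932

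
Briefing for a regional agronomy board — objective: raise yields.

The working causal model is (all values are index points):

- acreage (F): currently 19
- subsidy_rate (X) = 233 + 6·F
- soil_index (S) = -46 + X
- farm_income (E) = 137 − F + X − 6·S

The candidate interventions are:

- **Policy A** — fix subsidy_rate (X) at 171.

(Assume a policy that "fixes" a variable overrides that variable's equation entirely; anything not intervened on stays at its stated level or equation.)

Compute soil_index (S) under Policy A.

Policy A (X := 171):
  F = 19
  X = 171
  S = -46 + 171 = 125

125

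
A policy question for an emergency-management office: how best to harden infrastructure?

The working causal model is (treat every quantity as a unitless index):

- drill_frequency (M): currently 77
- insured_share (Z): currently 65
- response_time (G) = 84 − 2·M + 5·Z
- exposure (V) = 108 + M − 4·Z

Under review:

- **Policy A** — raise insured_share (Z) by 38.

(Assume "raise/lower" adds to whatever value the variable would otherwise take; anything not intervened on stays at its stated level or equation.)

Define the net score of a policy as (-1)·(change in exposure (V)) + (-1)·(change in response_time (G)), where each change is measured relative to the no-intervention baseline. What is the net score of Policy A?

-38

Baseline:
  M = 77
  Z = 65
  G = 84 − 2·77 + 5·65 = 255
  V = 108 + 77 − 4·65 = -75
Policy A (Z + 38):
  M = 77
  Z = 65 + 38 = 103
  G = 84 − 2·77 + 5·103 = 445
  V = 108 + 77 − 4·103 = -227
ΔV = -227 − (-75) = -152; ΔG = 445 − 255 = 190
Score = (-1)·(-152) + (-1)·190 = -38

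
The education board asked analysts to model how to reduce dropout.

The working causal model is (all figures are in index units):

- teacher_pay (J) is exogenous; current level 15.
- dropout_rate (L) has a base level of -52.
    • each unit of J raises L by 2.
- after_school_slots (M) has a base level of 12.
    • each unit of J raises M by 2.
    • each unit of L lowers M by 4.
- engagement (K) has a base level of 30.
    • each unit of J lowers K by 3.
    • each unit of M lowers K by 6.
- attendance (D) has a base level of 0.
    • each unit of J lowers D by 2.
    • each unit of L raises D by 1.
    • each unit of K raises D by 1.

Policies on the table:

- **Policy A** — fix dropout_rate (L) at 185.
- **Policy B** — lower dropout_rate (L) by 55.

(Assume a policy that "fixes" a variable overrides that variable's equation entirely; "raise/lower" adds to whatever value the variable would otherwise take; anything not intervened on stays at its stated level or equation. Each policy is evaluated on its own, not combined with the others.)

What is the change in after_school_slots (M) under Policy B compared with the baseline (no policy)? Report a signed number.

Baseline:
  J = 15
  L = -52 + 2·15 = -22
  M = 12 + 2·15 − 4·(-22) = 130
Policy B (L − 55):
  J = 15
  L = -52 + 2·15 (−55 from intervention) = -77
  M = 12 + 2·15 − 4·(-77) = 350
Change in M: 350 − 130 = 220

220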